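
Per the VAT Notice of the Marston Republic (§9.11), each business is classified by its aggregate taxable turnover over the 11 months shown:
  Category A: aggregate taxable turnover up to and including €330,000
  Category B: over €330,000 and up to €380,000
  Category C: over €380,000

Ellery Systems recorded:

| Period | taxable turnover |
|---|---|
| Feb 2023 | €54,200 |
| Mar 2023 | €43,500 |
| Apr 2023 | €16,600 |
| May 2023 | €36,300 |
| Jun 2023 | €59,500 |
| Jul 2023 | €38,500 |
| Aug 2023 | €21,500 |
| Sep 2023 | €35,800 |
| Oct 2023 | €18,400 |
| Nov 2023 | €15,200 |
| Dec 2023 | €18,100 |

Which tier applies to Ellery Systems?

Aggregate taxable turnover: €54,200 + €43,500 + €16,600 + €36,300 + €59,500 + €38,500 + €21,500 + €35,800 + €18,400 + €15,200 + €18,100 = €357,600.
€330,000 < €357,600 ≤ €380,000, so Category B applies.

Category B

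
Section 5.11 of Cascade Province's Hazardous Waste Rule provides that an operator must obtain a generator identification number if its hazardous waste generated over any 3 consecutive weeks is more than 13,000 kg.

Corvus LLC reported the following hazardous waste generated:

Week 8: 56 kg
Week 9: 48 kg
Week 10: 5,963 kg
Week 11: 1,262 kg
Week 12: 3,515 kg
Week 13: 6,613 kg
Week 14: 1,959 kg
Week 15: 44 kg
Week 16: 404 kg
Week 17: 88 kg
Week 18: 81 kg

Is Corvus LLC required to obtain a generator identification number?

Week 8–Week 10: 56 kg + 48 kg + 5,963 kg = 6,067 kg (under)
Week 9–Week 11: 48 kg + 5,963 kg + 1,262 kg = 7,273 kg (under)
Week 10–Week 12: 5,963 kg + 1,262 kg + 3,515 kg = 10,740 kg (under)
Week 11–Week 13: 1,262 kg + 3,515 kg + 6,613 kg = 11,390 kg (under)
Week 12–Week 14: 3,515 kg + 6,613 kg + 1,959 kg = 12,087 kg (under)
Week 13–Week 15: 6,613 kg + 1,959 kg + 44 kg = 8,616 kg (under)
Week 14–Week 16: 1,959 kg + 44 kg + 404 kg = 2,407 kg (under)
Week 15–Week 17: 44 kg + 404 kg + 88 kg = 536 kg (under)
Week 16–Week 18: 404 kg + 88 kg + 81 kg = 573 kg (under)
No window exceeds 13,000 kg.

No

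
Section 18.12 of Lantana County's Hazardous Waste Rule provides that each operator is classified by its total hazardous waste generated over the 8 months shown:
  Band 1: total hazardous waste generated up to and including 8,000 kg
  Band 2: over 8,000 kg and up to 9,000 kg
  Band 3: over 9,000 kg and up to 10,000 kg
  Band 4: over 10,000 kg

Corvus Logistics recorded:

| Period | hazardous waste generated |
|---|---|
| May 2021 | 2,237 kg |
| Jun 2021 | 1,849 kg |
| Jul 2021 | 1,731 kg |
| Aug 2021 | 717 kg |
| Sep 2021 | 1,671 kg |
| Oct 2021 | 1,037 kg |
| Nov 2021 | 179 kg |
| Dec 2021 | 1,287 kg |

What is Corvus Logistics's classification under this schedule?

Band 4

Total hazardous waste generated: 2,237 kg + 1,849 kg + 1,731 kg + 717 kg + 1,671 kg + 1,037 kg + 179 kg + 1,287 kg = 10,708 kg.
10,708 kg > 10,000 kg, so Band 4 applies.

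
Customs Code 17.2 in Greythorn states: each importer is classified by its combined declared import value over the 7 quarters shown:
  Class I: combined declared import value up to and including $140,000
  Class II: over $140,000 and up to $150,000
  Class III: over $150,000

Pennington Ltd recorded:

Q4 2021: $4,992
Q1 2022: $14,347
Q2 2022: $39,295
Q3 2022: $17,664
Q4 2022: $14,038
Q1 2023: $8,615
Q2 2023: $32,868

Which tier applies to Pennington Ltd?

Class I

Combined declared import value: $4,992 + $14,347 + $39,295 + $17,664 + $14,038 + $8,615 + $32,868 = $131,819.
$131,819 ≤ $140,000, so Class I applies.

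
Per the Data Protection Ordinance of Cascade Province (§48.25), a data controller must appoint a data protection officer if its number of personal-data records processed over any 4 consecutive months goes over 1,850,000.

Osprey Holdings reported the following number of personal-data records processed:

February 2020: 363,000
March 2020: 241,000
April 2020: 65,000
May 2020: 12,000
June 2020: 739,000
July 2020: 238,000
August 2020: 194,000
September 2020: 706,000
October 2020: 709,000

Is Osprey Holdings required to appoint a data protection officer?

February 2020–May 2020: 363,000 + 241,000 + 65,000 + 12,000 = 681,000 (under)
March 2020–June 2020: 241,000 + 65,000 + 12,000 + 739,000 = 1,057,000 (under)
April 2020–July 2020: 65,000 + 12,000 + 739,000 + 238,000 = 1,054,000 (under)
May 2020–August 2020: 12,000 + 739,000 + 238,000 + 194,000 = 1,183,000 (under)
June 2020–September 2020: 739,000 + 238,000 + 194,000 + 706,000 = 1,877,000 (over)
July 2020–October 2020: 238,000 + 194,000 + 706,000 + 709,000 = 1,847,000 (under)
At least one window exceeds 1,850,000.

Yes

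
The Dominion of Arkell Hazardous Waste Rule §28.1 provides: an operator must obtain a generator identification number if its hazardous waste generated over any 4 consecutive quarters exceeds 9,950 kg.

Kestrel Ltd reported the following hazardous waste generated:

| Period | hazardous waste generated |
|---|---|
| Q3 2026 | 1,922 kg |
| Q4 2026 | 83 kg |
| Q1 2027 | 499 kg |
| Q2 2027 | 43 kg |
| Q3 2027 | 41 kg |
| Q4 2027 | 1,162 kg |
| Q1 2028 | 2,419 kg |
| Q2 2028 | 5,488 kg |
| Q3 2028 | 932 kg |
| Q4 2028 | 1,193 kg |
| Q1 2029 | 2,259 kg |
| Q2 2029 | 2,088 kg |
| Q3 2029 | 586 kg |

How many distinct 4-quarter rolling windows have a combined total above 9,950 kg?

Q3 2026–Q2 2027: 1,922 kg + 83 kg + 499 kg + 43 kg = 2,547 kg (under)
Q4 2026–Q3 2027: 83 kg + 499 kg + 43 kg + 41 kg = 666 kg (under)
Q1 2027–Q4 2027: 499 kg + 43 kg + 41 kg + 1,162 kg = 1,745 kg (under)
Q2 2027–Q1 2028: 43 kg + 41 kg + 1,162 kg + 2,419 kg = 3,665 kg (under)
Q3 2027–Q2 2028: 41 kg + 1,162 kg + 2,419 kg + 5,488 kg = 9,110 kg (under)
Q4 2027–Q3 2028: 1,162 kg + 2,419 kg + 5,488 kg + 932 kg = 10,001 kg (over)
Q1 2028–Q4 2028: 2,419 kg + 5,488 kg + 932 kg + 1,193 kg = 10,032 kg (over)
Q2 2028–Q1 2029: 5,488 kg + 932 kg + 1,193 kg + 2,259 kg = 9,872 kg (under)
Q3 2028–Q2 2029: 932 kg + 1,193 kg + 2,259 kg + 2,088 kg = 6,472 kg (under)
Q4 2028–Q3 2029: 1,193 kg + 2,259 kg + 2,088 kg + 586 kg = 6,126 kg (under)
2 windows exceed the threshold.

2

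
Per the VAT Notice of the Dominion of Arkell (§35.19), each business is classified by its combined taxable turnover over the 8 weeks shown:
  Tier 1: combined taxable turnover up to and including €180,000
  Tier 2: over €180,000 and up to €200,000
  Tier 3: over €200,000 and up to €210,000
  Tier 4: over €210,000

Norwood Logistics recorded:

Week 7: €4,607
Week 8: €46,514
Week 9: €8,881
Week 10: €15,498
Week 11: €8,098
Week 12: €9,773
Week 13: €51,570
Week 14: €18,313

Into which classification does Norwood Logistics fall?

Combined taxable turnover: €4,607 + €46,514 + €8,881 + €15,498 + €8,098 + €9,773 + €51,570 + €18,313 = €163,254.
€163,254 ≤ €180,000, so Tier 1 applies.

Tier 1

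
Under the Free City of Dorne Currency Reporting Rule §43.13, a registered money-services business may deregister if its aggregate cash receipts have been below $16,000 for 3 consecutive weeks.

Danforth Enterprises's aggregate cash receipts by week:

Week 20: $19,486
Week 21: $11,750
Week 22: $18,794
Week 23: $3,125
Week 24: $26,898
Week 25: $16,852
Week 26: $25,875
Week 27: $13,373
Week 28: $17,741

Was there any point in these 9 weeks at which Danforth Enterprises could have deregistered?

Weeks below $16,000: Week 21, Week 23, Week 27.
Longest run of consecutive weeks below the threshold: 1.
1 < 3, so Danforth Enterprises never became eligible.

No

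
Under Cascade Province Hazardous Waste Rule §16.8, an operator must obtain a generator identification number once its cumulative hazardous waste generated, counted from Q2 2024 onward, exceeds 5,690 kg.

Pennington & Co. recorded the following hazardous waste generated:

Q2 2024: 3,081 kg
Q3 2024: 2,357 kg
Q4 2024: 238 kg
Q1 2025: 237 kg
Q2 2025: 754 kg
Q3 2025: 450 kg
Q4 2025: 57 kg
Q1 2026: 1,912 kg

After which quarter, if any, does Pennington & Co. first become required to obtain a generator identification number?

Through Q2 2024: 3,081 kg
Through Q3 2024: 5,438 kg
Through Q4 2024: 5,676 kg
Through Q1 2025: 5,913 kg ← exceeds threshold

Q1 2025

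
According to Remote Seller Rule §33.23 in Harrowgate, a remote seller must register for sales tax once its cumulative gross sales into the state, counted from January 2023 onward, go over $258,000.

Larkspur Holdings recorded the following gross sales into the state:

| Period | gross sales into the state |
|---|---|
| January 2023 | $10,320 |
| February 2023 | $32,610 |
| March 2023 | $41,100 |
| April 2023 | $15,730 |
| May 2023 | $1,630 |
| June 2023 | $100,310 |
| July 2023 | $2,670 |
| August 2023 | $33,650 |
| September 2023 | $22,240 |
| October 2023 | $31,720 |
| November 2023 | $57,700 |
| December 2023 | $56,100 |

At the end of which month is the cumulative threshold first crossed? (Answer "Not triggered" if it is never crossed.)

September 2023

Through January 2023: $10,320
Through February 2023: $42,930
Through March 2023: $84,030
Through April 2023: $99,760
Through May 2023: $101,390
Through June 2023: $201,700
Through July 2023: $204,370
Through August 2023: $238,020
Through September 2023: $260,260 ← exceeds threshold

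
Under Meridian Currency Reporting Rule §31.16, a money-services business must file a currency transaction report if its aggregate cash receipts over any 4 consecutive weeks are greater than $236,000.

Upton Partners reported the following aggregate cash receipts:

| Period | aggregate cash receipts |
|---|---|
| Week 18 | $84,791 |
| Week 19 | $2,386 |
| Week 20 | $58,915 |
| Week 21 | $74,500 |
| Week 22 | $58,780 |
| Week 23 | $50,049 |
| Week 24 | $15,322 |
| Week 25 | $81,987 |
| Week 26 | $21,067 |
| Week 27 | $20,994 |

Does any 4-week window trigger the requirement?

Week 18–Week 21: $84,791 + $2,386 + $58,915 + $74,500 = $220,592 (under)
Week 19–Week 22: $2,386 + $58,915 + $74,500 + $58,780 = $194,581 (under)
Week 20–Week 23: $58,915 + $74,500 + $58,780 + $50,049 = $242,244 (over)
Week 21–Week 24: $74,500 + $58,780 + $50,049 + $15,322 = $198,651 (under)
Week 22–Week 25: $58,780 + $50,049 + $15,322 + $81,987 = $206,138 (under)
Week 23–Week 26: $50,049 + $15,322 + $81,987 + $21,067 = $168,425 (under)
Week 24–Week 27: $15,322 + $81,987 + $21,067 + $20,994 = $139,370 (under)
At least one window exceeds $236,000.

Yes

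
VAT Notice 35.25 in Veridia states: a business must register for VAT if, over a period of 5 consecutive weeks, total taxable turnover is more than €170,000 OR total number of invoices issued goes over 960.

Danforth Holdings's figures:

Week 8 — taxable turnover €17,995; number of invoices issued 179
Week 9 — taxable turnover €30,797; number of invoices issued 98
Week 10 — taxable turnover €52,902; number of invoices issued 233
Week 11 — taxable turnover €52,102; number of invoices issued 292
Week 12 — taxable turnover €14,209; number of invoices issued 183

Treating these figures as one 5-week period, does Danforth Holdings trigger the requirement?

Yes

Total taxable turnover: €17,995 + €30,797 + €52,902 + €52,102 + €14,209 = €168,005 (≤ €170,000).
Total number of invoices issued: 179 + 98 + 233 + 292 + 183 = 985 (> 960).
The test is 'or': at least one threshold is exceeded.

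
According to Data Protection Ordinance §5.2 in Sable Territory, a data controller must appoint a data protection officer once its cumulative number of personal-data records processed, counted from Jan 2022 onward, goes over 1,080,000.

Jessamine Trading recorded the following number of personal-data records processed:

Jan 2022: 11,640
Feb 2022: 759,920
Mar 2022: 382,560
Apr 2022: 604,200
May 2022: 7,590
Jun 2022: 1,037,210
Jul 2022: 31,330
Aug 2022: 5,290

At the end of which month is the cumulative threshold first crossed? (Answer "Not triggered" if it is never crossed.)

Through Jan 2022: 11,640
Through Feb 2022: 771,560
Through Mar 2022: 1,154,120 ← exceeds threshold

Mar 2022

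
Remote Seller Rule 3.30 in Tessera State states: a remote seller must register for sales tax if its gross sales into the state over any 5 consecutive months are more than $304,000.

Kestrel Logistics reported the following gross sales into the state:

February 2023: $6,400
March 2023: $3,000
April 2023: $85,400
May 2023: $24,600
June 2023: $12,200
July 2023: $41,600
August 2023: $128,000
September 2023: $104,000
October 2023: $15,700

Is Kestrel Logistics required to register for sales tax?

Yes

February 2023–June 2023: $6,400 + $3,000 + $85,400 + $24,600 + $12,200 = $131,600 (under)
March 2023–July 2023: $3,000 + $85,400 + $24,600 + $12,200 + $41,600 = $166,800 (under)
April 2023–August 2023: $85,400 + $24,600 + $12,200 + $41,600 + $128,000 = $291,800 (under)
May 2023–September 2023: $24,600 + $12,200 + $41,600 + $128,000 + $104,000 = $310,400 (over)
June 2023–October 2023: $12,200 + $41,600 + $128,000 + $104,000 + $15,700 = $301,500 (under)
At least one window exceeds $304,000.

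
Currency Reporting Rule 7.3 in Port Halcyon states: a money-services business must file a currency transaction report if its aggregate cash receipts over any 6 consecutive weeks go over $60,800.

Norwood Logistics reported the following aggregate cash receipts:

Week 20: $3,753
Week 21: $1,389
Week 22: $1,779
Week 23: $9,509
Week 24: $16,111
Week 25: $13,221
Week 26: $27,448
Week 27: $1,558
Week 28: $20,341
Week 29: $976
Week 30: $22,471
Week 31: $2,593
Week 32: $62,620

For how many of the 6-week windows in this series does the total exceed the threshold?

7

Week 20–Week 25: $3,753 + $1,389 + $1,779 + $9,509 + $16,111 + $13,221 = $45,762 (under)
Week 21–Week 26: $1,389 + $1,779 + $9,509 + $16,111 + $13,221 + $27,448 = $69,457 (over)
Week 22–Week 27: $1,779 + $9,509 + $16,111 + $13,221 + $27,448 + $1,558 = $69,626 (over)
Week 23–Week 28: $9,509 + $16,111 + $13,221 + $27,448 + $1,558 + $20,341 = $88,188 (over)
Week 24–Week 29: $16,111 + $13,221 + $27,448 + $1,558 + $20,341 + $976 = $79,655 (over)
Week 25–Week 30: $13,221 + $27,448 + $1,558 + $20,341 + $976 + $22,471 = $86,015 (over)
Week 26–Week 31: $27,448 + $1,558 + $20,341 + $976 + $22,471 + $2,593 = $75,387 (over)
Week 27–Week 32: $1,558 + $20,341 + $976 + $22,471 + $2,593 + $62,620 = $110,559 (over)
7 windows exceed the threshold.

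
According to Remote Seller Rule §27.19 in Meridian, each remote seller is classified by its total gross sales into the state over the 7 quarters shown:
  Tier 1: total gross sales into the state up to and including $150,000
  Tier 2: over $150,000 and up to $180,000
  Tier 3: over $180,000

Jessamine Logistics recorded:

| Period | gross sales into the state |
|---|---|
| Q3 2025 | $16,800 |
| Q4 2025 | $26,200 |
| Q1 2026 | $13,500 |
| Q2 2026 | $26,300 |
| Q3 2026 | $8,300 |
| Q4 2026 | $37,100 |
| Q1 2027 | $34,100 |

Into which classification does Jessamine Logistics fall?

Total gross sales into the state: $16,800 + $26,200 + $13,500 + $26,300 + $8,300 + $37,100 + $34,100 = $162,300.
$150,000 < $162,300 ≤ $180,000, so Tier 2 applies.

Tier 2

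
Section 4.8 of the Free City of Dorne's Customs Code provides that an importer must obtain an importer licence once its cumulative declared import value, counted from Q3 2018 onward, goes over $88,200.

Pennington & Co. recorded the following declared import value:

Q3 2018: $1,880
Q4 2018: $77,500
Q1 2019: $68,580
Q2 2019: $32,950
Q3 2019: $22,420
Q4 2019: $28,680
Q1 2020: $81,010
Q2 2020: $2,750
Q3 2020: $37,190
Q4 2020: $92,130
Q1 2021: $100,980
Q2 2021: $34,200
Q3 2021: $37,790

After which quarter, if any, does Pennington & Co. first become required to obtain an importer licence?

Through Q3 2018: $1,880
Through Q4 2018: $79,380
Through Q1 2019: $147,960 ← exceeds threshold

Q1 2019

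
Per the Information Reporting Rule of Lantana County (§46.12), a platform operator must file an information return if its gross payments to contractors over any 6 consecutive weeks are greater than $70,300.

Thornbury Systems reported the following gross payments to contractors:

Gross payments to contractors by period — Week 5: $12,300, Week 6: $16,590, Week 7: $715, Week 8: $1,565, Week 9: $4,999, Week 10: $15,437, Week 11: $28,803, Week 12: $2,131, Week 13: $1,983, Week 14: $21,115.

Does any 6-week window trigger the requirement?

Yes

Week 5–Week 10: $12,300 + $16,590 + $715 + $1,565 + $4,999 + $15,437 = $51,606 (under)
Week 6–Week 11: $16,590 + $715 + $1,565 + $4,999 + $15,437 + $28,803 = $68,109 (under)
Week 7–Week 12: $715 + $1,565 + $4,999 + $15,437 + $28,803 + $2,131 = $53,650 (under)
Week 8–Week 13: $1,565 + $4,999 + $15,437 + $28,803 + $2,131 + $1,983 = $54,918 (under)
Week 9–Week 14: $4,999 + $15,437 + $28,803 + $2,131 + $1,983 + $21,115 = $74,468 (over)
At least one window exceeds $70,300.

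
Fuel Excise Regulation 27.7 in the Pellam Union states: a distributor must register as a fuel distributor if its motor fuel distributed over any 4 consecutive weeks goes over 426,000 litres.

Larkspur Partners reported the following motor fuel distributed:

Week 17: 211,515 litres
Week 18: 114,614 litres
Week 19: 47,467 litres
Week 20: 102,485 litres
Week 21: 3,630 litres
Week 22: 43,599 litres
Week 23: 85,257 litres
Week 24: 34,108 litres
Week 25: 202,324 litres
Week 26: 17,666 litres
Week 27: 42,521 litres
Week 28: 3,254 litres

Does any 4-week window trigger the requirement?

Yes

Week 17–Week 20: 211,515 litres + 114,614 litres + 47,467 litres + 102,485 litres = 476,081 litres (over)
Week 18–Week 21: 114,614 litres + 47,467 litres + 102,485 litres + 3,630 litres = 268,196 litres (under)
Week 19–Week 22: 47,467 litres + 102,485 litres + 3,630 litres + 43,599 litres = 197,181 litres (under)
Week 20–Week 23: 102,485 litres + 3,630 litres + 43,599 litres + 85,257 litres = 234,971 litres (under)
Week 21–Week 24: 3,630 litres + 43,599 litres + 85,257 litres + 34,108 litres = 166,594 litres (under)
Week 22–Week 25: 43,599 litres + 85,257 litres + 34,108 litres + 202,324 litres = 365,288 litres (under)
Week 23–Week 26: 85,257 litres + 34,108 litres + 202,324 litres + 17,666 litres = 339,355 litres (under)
Week 24–Week 27: 34,108 litres + 202,324 litres + 17,666 litres + 42,521 litres = 296,619 litres (under)
Week 25–Week 28: 202,324 litres + 17,666 litres + 42,521 litres + 3,254 litres = 265,765 litres (under)
At least one window exceeds 426,000 litres.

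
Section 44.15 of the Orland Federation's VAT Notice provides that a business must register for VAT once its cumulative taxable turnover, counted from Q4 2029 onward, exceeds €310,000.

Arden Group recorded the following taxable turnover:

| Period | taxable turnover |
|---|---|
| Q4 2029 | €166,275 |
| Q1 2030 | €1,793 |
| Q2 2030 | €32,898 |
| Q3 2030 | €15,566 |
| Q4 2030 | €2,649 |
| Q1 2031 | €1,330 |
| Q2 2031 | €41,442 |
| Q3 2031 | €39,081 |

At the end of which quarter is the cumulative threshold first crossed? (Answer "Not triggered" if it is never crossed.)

Not triggered

Through Q4 2029: €166,275
Through Q1 2030: €168,068
Through Q2 2030: €200,966
Through Q3 2030: €216,532
Through Q4 2030: €219,181
Through Q1 2031: €220,511
Through Q2 2031: €261,953
Through Q3 2031: €301,034
Final cumulative total €301,034 ≤ €310,000; the threshold is never exceeded.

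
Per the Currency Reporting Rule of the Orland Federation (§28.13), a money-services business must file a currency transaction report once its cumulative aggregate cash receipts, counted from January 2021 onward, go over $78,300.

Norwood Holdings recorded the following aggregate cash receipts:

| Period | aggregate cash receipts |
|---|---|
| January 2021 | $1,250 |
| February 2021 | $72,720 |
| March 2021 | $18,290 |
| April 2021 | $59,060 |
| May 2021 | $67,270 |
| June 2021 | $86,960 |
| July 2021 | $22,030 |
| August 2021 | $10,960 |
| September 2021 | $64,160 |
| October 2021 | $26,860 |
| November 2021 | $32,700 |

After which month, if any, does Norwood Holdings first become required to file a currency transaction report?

March 2021

Through January 2021: $1,250
Through February 2021: $73,970
Through March 2021: $92,260 ← exceeds threshold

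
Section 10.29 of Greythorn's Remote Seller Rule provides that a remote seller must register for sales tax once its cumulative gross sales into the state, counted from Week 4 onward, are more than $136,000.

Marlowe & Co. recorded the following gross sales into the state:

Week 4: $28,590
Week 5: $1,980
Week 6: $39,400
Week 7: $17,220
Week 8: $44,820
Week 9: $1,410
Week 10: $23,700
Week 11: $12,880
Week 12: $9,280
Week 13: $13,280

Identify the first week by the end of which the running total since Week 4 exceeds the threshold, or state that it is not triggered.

Week 10

Through Week 4: $28,590
Through Week 5: $30,570
Through Week 6: $69,970
Through Week 7: $87,190
Through Week 8: $132,010
Through Week 9: $133,420
Through Week 10: $157,120 ← exceeds threshold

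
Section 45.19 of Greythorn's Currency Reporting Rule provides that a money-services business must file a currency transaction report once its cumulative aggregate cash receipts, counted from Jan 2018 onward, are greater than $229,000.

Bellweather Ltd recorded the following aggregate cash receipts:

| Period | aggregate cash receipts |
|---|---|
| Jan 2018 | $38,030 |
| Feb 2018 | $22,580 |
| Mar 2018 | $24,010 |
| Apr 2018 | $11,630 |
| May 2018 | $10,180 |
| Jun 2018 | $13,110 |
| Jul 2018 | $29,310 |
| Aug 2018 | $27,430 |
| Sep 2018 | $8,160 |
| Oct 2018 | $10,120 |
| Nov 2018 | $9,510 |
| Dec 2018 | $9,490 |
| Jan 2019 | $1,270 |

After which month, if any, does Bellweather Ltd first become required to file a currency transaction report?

Through Jan 2018: $38,030
Through Feb 2018: $60,610
Through Mar 2018: $84,620
Through Apr 2018: $96,250
Through May 2018: $106,430
Through Jun 2018: $119,540
Through Jul 2018: $148,850
Through Aug 2018: $176,280
Through Sep 2018: $184,440
Through Oct 2018: $194,560
Through Nov 2018: $204,070
Through Dec 2018: $213,560
Through Jan 2019: $214,830
Final cumulative total $214,830 ≤ $229,000; the threshold is never exceeded.

Not triggered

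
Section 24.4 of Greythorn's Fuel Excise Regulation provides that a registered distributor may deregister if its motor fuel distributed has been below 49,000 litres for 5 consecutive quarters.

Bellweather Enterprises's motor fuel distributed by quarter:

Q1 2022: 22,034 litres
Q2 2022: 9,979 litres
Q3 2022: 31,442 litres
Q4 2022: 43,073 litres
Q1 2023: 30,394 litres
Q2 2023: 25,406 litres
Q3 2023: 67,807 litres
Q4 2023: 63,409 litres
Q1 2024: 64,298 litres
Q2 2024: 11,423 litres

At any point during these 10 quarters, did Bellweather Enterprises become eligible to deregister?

Quarters below 49,000 litres: Q1 2022, Q2 2022, Q3 2022, Q4 2022, Q1 2023, Q2 2023, Q2 2024.
Longest run of consecutive quarters below the threshold: 6.
6 ≥ 5, so Bellweather Enterprises became eligible.

Yes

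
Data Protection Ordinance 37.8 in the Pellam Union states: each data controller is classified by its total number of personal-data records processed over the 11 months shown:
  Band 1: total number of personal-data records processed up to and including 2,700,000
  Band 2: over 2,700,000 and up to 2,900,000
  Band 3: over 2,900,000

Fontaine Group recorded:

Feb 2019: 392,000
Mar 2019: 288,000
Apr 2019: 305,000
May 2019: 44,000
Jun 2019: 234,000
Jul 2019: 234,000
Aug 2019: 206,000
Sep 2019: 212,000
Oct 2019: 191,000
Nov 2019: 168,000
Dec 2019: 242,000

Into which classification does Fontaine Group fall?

Band 1

Total number of personal-data records processed: 392,000 + 288,000 + 305,000 + 44,000 + 234,000 + 234,000 + 206,000 + 212,000 + 191,000 + 168,000 + 242,000 = 2,516,000.
2,516,000 ≤ 2,700,000, so Band 1 applies.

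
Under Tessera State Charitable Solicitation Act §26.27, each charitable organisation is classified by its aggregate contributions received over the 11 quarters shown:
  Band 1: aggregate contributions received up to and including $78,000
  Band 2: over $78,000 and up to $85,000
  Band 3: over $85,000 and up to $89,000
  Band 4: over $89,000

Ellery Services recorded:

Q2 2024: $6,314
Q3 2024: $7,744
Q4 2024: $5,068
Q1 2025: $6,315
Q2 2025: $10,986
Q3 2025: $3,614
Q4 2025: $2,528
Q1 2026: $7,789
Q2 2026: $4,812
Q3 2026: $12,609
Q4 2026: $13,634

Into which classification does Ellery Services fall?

Band 2

Aggregate contributions received: $6,314 + $7,744 + $5,068 + $6,315 + $10,986 + $3,614 + $2,528 + $7,789 + $4,812 + $12,609 + $13,634 = $81,413.
$78,000 < $81,413 ≤ $85,000, so Band 2 applies.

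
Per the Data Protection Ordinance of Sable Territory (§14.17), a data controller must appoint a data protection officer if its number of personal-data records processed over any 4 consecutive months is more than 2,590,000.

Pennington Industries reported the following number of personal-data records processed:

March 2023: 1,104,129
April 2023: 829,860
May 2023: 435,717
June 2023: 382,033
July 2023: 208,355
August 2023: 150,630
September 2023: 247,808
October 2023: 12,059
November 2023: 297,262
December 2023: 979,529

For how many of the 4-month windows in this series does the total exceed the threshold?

March 2023–June 2023: 1,104,129 + 829,860 + 435,717 + 382,033 = 2,751,739 (over)
April 2023–July 2023: 829,860 + 435,717 + 382,033 + 208,355 = 1,855,965 (under)
May 2023–August 2023: 435,717 + 382,033 + 208,355 + 150,630 = 1,176,735 (under)
June 2023–September 2023: 382,033 + 208,355 + 150,630 + 247,808 = 988,826 (under)
July 2023–October 2023: 208,355 + 150,630 + 247,808 + 12,059 = 618,852 (under)
August 2023–November 2023: 150,630 + 247,808 + 12,059 + 297,262 = 707,759 (under)
September 2023–December 2023: 247,808 + 12,059 + 297,262 + 979,529 = 1,536,658 (under)
1 window exceeds the threshold.

1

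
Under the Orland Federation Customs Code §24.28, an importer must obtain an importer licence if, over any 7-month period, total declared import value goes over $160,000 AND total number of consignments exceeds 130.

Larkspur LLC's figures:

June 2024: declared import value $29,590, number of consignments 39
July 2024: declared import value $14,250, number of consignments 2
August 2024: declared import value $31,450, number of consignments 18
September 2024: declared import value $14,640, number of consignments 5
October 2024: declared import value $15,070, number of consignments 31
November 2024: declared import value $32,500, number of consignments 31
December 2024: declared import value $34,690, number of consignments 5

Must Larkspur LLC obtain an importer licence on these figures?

Yes

Total declared import value: $29,590 + $14,250 + $31,450 + $14,640 + $15,070 + $32,500 + $34,690 = $172,190 (> $160,000).
Total number of consignments: 39 + 2 + 18 + 5 + 31 + 31 + 5 = 131 (> 130).
The test is 'and': both thresholds are exceeded.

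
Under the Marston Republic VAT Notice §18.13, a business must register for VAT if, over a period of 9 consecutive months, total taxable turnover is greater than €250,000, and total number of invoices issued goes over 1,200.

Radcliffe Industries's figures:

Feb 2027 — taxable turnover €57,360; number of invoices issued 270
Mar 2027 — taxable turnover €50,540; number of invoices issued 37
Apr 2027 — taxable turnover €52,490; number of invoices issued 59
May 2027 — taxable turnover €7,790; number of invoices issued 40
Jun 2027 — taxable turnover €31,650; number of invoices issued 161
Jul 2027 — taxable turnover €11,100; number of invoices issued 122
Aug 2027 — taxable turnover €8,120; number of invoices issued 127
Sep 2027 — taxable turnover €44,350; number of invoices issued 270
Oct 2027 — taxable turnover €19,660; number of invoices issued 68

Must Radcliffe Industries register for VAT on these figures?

No

Total taxable turnover: €57,360 + €50,540 + €52,490 + €7,790 + €31,650 + €11,100 + €8,120 + €44,350 + €19,660 = €283,060 (> €250,000).
Total number of invoices issued: 270 + 37 + 59 + 40 + 161 + 122 + 127 + 270 + 68 = 1,154 (≤ 1,200).
The test is 'and': the rule requires both, and at least one is not exceeded.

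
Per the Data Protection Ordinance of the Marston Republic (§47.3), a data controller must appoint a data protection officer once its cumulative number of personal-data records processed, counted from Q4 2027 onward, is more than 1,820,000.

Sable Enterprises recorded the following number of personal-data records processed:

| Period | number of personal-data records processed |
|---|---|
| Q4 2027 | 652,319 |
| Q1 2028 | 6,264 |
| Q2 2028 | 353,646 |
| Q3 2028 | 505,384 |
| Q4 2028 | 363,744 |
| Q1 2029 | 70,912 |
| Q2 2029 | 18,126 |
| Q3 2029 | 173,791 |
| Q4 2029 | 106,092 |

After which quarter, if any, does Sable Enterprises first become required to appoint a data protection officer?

Through Q4 2027: 652,319
Through Q1 2028: 658,583
Through Q2 2028: 1,012,229
Through Q3 2028: 1,517,613
Through Q4 2028: 1,881,357 ← exceeds threshold

Q4 2028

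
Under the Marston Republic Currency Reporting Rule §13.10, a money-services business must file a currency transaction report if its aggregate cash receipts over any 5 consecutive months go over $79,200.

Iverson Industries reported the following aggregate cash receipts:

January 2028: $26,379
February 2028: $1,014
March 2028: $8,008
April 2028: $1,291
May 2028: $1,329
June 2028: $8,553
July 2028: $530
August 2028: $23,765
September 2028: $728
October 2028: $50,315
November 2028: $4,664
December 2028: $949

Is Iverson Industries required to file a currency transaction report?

January 2028–May 2028: $26,379 + $1,014 + $8,008 + $1,291 + $1,329 = $38,021 (under)
February 2028–June 2028: $1,014 + $8,008 + $1,291 + $1,329 + $8,553 = $20,195 (under)
March 2028–July 2028: $8,008 + $1,291 + $1,329 + $8,553 + $530 = $19,711 (under)
April 2028–August 2028: $1,291 + $1,329 + $8,553 + $530 + $23,765 = $35,468 (under)
May 2028–September 2028: $1,329 + $8,553 + $530 + $23,765 + $728 = $34,905 (under)
June 2028–October 2028: $8,553 + $530 + $23,765 + $728 + $50,315 = $83,891 (over)
July 2028–November 2028: $530 + $23,765 + $728 + $50,315 + $4,664 = $80,002 (over)
August 2028–December 2028: $23,765 + $728 + $50,315 + $4,664 + $949 = $80,421 (over)
At least one window exceeds $79,200.

Yes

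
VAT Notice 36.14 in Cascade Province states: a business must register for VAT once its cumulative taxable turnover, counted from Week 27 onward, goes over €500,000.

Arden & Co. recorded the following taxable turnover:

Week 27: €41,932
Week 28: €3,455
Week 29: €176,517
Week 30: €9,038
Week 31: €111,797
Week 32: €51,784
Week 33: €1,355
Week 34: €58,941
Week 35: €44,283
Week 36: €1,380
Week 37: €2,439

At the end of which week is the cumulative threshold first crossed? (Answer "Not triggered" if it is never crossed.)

Through Week 27: €41,932
Through Week 28: €45,387
Through Week 29: €221,904
Through Week 30: €230,942
Through Week 31: €342,739
Through Week 32: €394,523
Through Week 33: €395,878
Through Week 34: €454,819
Through Week 35: €499,102
Through Week 36: €500,482 ← exceeds threshold

Week 36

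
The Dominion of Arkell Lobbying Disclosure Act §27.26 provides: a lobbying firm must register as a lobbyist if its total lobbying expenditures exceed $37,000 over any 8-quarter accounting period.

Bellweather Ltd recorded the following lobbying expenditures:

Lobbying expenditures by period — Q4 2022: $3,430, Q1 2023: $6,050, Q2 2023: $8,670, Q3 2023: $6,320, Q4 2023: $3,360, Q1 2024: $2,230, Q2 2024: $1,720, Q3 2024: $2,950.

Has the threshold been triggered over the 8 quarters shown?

Total lobbying expenditures: $3,430 + $6,050 + $8,670 + $6,320 + $3,360 + $2,230 + $1,720 + $2,950 = $34,730.
$34,730 ≤ $37,000, so the threshold is not exceeded.

No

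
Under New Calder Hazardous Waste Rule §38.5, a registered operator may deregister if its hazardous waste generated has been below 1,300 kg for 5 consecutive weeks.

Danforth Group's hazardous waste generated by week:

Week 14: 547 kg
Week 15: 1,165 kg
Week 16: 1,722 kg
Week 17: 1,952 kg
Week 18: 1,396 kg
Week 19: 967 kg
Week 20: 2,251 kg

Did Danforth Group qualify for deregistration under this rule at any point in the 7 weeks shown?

No

Weeks below 1,300 kg: Week 14, Week 15, Week 19.
Longest run of consecutive weeks below the threshold: 2.
2 < 5, so Danforth Group never became eligible.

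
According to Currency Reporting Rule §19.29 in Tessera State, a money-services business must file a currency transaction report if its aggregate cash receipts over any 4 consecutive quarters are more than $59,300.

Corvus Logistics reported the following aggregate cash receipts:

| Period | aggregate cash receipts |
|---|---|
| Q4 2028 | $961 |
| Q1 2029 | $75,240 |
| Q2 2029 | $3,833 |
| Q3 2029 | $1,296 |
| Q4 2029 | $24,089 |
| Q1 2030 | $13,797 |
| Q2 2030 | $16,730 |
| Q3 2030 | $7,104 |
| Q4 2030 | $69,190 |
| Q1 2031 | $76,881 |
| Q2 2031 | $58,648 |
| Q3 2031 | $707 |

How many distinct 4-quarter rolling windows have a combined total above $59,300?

Q4 2028–Q3 2029: $961 + $75,240 + $3,833 + $1,296 = $81,330 (over)
Q1 2029–Q4 2029: $75,240 + $3,833 + $1,296 + $24,089 = $104,458 (over)
Q2 2029–Q1 2030: $3,833 + $1,296 + $24,089 + $13,797 = $43,015 (under)
Q3 2029–Q2 2030: $1,296 + $24,089 + $13,797 + $16,730 = $55,912 (under)
Q4 2029–Q3 2030: $24,089 + $13,797 + $16,730 + $7,104 = $61,720 (over)
Q1 2030–Q4 2030: $13,797 + $16,730 + $7,104 + $69,190 = $106,821 (over)
Q2 2030–Q1 2031: $16,730 + $7,104 + $69,190 + $76,881 = $169,905 (over)
Q3 2030–Q2 2031: $7,104 + $69,190 + $76,881 + $58,648 = $211,823 (over)
Q4 2030–Q3 2031: $69,190 + $76,881 + $58,648 + $707 = $205,426 (over)
7 windows exceed the threshold.

7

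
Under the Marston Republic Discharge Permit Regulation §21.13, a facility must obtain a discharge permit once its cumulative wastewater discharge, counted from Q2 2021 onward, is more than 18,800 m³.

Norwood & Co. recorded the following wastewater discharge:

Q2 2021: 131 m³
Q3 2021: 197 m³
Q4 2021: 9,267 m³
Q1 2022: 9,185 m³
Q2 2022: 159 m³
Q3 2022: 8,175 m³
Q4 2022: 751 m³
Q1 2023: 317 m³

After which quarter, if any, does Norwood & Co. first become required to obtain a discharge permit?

Through Q2 2021: 131 m³
Through Q3 2021: 328 m³
Through Q4 2021: 9,595 m³
Through Q1 2022: 18,780 m³
Through Q2 2022: 18,939 m³ ← exceeds threshold

Q2 2022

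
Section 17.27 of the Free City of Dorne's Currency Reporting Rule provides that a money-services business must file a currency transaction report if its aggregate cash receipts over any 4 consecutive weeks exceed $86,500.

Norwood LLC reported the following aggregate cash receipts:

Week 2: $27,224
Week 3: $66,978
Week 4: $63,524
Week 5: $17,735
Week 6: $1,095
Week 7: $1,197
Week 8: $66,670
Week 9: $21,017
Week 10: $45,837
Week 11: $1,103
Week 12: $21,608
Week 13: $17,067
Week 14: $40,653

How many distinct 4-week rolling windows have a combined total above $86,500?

Week 2–Week 5: $27,224 + $66,978 + $63,524 + $17,735 = $175,461 (over)
Week 3–Week 6: $66,978 + $63,524 + $17,735 + $1,095 = $149,332 (over)
Week 4–Week 7: $63,524 + $17,735 + $1,095 + $1,197 = $83,551 (under)
Week 5–Week 8: $17,735 + $1,095 + $1,197 + $66,670 = $86,697 (over)
Week 6–Week 9: $1,095 + $1,197 + $66,670 + $21,017 = $89,979 (over)
Week 7–Week 10: $1,197 + $66,670 + $21,017 + $45,837 = $134,721 (over)
Week 8–Week 11: $66,670 + $21,017 + $45,837 + $1,103 = $134,627 (over)
Week 9–Week 12: $21,017 + $45,837 + $1,103 + $21,608 = $89,565 (over)
Week 10–Week 13: $45,837 + $1,103 + $21,608 + $17,067 = $85,615 (under)
Week 11–Week 14: $1,103 + $21,608 + $17,067 + $40,653 = $80,431 (under)
7 windows exceed the threshold.

7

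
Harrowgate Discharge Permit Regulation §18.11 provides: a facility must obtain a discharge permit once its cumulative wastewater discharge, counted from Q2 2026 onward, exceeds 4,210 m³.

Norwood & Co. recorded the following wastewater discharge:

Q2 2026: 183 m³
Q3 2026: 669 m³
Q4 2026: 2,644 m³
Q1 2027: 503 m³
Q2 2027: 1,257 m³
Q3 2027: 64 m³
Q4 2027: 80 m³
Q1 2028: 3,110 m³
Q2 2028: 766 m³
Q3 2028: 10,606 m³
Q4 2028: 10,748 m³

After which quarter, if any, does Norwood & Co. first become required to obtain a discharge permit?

Through Q2 2026: 183 m³
Through Q3 2026: 852 m³
Through Q4 2026: 3,496 m³
Through Q1 2027: 3,999 m³
Through Q2 2027: 5,256 m³ ← exceeds threshold

Q2 2027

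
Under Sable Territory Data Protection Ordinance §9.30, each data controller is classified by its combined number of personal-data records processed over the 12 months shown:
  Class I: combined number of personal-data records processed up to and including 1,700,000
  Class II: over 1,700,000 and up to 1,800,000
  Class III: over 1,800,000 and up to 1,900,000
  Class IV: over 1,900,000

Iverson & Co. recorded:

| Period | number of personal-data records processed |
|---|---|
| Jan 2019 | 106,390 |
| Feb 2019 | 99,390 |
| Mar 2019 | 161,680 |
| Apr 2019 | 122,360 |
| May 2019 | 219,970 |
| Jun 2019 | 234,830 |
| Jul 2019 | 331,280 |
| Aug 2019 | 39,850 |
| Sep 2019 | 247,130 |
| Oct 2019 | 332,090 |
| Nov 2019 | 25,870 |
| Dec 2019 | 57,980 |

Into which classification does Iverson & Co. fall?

Combined number of personal-data records processed: 106,390 + 99,390 + 161,680 + 122,360 + 219,970 + 234,830 + 331,280 + 39,850 + 247,130 + 332,090 + 25,870 + 57,980 = 1,978,820.
1,978,820 > 1,900,000, so Class IV applies.

Class IV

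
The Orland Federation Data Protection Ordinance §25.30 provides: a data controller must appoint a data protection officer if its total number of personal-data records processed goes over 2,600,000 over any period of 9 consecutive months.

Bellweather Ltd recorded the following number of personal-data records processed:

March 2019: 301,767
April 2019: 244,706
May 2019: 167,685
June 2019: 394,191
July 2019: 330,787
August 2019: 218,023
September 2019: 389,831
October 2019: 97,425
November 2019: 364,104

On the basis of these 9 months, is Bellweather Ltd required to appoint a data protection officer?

No

Total number of personal-data records processed: 301,767 + 244,706 + 167,685 + 394,191 + 330,787 + 218,023 + 389,831 + 97,425 + 364,104 = 2,508,519.
2,508,519 ≤ 2,600,000, so the threshold is not exceeded.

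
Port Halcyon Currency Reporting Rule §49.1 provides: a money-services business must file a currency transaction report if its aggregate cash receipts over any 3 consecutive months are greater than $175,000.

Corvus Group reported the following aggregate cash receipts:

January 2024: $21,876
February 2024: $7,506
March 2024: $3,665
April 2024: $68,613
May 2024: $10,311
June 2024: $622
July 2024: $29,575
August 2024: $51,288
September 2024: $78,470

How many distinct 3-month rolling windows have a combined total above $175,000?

0

January 2024–March 2024: $21,876 + $7,506 + $3,665 = $33,047 (under)
February 2024–April 2024: $7,506 + $3,665 + $68,613 = $79,784 (under)
March 2024–May 2024: $3,665 + $68,613 + $10,311 = $82,589 (under)
April 2024–June 2024: $68,613 + $10,311 + $622 = $79,546 (under)
May 2024–July 2024: $10,311 + $622 + $29,575 = $40,508 (under)
June 2024–August 2024: $622 + $29,575 + $51,288 = $81,485 (under)
July 2024–September 2024: $29,575 + $51,288 + $78,470 = $159,333 (under)
0 windows exceed the threshold.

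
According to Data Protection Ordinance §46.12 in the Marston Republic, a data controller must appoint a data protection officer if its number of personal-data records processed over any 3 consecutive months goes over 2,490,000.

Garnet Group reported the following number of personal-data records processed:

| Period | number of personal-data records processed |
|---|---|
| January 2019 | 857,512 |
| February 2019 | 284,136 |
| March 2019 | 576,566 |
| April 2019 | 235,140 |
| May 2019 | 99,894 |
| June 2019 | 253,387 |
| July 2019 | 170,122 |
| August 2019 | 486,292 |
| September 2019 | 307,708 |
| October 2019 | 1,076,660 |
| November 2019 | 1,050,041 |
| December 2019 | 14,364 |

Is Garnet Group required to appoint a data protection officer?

January 2019–March 2019: 857,512 + 284,136 + 576,566 = 1,718,214 (under)
February 2019–April 2019: 284,136 + 576,566 + 235,140 = 1,095,842 (under)
March 2019–May 2019: 576,566 + 235,140 + 99,894 = 911,600 (under)
April 2019–June 2019: 235,140 + 99,894 + 253,387 = 588,421 (under)
May 2019–July 2019: 99,894 + 253,387 + 170,122 = 523,403 (under)
June 2019–August 2019: 253,387 + 170,122 + 486,292 = 909,801 (under)
July 2019–September 2019: 170,122 + 486,292 + 307,708 = 964,122 (under)
August 2019–October 2019: 486,292 + 307,708 + 1,076,660 = 1,870,660 (under)
September 2019–November 2019: 307,708 + 1,076,660 + 1,050,041 = 2,434,409 (under)
October 2019–December 2019: 1,076,660 + 1,050,041 + 14,364 = 2,141,065 (under)
No window exceeds 2,490,000.

No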